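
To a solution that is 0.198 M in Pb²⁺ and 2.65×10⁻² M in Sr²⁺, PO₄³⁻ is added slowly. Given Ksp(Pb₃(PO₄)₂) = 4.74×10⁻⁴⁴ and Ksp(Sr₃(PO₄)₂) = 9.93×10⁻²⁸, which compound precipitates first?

Pb₃(PO₄)₂

The threshold for precipitation is Q = Ksp.
For Pb₃(PO₄)₂: [PO₄³⁻] = (Ksp/[Pb²⁺]^3)^(1/2) = 2.47×10⁻²¹ M
For Sr₃(PO₄)₂: [PO₄³⁻] = (Ksp/[Sr²⁺]^3)^(1/2) = 7.30×10⁻¹² M
Pb₃(PO₄)₂ requires the lower [PO₄³⁻], so it precipitates first.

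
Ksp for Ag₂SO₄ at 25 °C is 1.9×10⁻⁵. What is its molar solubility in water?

Ag₂SO₄(s) ⇌ 2 Ag⁺(aq) + SO₄²⁻(aq)
Call the molar solubility s, so that [Ag⁺] = 2s and [SO₄²⁻] = s.
Ksp = [Ag⁺]^2[SO₄²⁻] = (2s)^2 · s = 4s^3
4s^3 = 1.9×10⁻⁵  ⇒  s^3 = 4.8×10⁻⁶
s = (4.8×10⁻⁶)^(1/3) = 1.7×10⁻² mol L⁻¹

1.7×10⁻² M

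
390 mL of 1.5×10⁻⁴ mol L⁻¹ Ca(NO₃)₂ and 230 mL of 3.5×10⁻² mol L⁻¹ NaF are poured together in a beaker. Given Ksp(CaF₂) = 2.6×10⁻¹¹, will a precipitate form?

Total volume after mixing = 390 + 230 = 620 mL.
[Ca²⁺] = (1.5×10⁻⁴)(390)/620 = 9.4×10⁻⁵ mol L⁻¹
[F⁻] = (3.5×10⁻²)(230)/620 = 1.3×10⁻² mol L⁻¹
Q = [Ca²⁺][F⁻]^2 = 1.6×10⁻⁸
Because Q > Ksp (1.6×10⁻⁸ vs 2.6×10⁻¹¹), a precipitate of CaF₂ forms.

Yes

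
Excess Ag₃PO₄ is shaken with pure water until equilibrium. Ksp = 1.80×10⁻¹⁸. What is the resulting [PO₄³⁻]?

1.61×10⁻⁵ M

Ag₃PO₄(s) ⇌ 3 Ag⁺(aq) + PO₄³⁻(aq)
Call the molar solubility s, so that [Ag⁺] = 3s and [PO₄³⁻] = s.
Ksp = [Ag⁺]^3[PO₄³⁻] = (3s)^3 · s = 27s^4 = 1.80×10⁻¹⁸
s = 1.61×10⁻⁵ mol/L
[PO₄³⁻] = s = 1.61×10⁻⁵ mol/L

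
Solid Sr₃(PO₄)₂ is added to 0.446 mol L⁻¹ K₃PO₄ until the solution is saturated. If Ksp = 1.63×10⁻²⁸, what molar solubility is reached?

3.12×10⁻¹⁰ M

Sr₃(PO₄)₂(s) ⇌ 3 Sr²⁺(aq) + 2 PO₄³⁻(aq)
The solution already contains PO₄³⁻ at 0.446 mol L⁻¹. Let s be the molar solubility of Sr₃(PO₄)₂.
[PO₄³⁻] ≈ 0.446 mol L⁻¹ (common ion dominates); [Sr²⁺] = 3s.
Ksp = [Sr²⁺]^3[PO₄³⁻]^2 = (3s)^3(0.446)^2
(3s)^3 = 1.63×10⁻²⁸ / (0.446)^2 = 8.19×10⁻²⁸
s = 3.12×10⁻¹⁰ mol L⁻¹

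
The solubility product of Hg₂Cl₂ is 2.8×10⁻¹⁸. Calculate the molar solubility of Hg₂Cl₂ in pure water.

Hg₂Cl₂(s) ⇌ Hg₂²⁺(aq) + 2 Cl⁻(aq)
Call the molar solubility s, so that [Hg₂²⁺] = s and [Cl⁻] = 2s.
Ksp = [Hg₂²⁺][Cl⁻]^2 = s · (2s)^2 = 4s^3
4s^3 = 2.8×10⁻¹⁸  ⇒  s^3 = 7.0×10⁻¹⁹
s = 8.9×10⁻⁷ mol L⁻¹

8.9×10⁻⁷ M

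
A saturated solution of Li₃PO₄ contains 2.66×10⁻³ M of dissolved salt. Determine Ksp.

Li₃PO₄(s) ⇌ 3 Li⁺(aq) + PO₄³⁻(aq)
Call the molar solubility s, so that [Li⁺] = 3s and [PO₄³⁻] = s.
Ksp = [Li⁺]^3[PO₄³⁻] = (3s)^3 · s = 27s^4
Ksp = 27 × (2.66×10⁻³)^4 = 1.35×10⁻⁹

Ksp = 1.35×10⁻⁹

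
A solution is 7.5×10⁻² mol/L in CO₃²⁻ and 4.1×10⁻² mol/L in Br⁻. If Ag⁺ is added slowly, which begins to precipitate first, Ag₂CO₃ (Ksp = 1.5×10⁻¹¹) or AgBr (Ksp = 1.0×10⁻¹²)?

AgBr

The threshold for precipitation is Q = Ksp.
For Ag₂CO₃: [Ag⁺] = (Ksp/[CO₃²⁻])^(1/2) = 1.4×10⁻⁵ mol/L
For AgBr: [Ag⁺] = (Ksp/[Br⁻]) = 2.4×10⁻¹¹ mol/L
AgBr requires the lower [Ag⁺], so it precipitates first.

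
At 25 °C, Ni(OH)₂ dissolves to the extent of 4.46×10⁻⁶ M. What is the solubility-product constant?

Ksp = 3.55×10⁻¹⁶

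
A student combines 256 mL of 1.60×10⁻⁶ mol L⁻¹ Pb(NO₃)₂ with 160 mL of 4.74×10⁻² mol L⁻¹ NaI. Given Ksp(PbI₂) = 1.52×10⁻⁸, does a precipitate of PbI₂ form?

Total volume after mixing = 256 + 160 = 416 mL.
[Pb²⁺] = (1.60×10⁻⁶)(256)/416 = 9.85×10⁻⁷ mol L⁻¹
[I⁻] = (4.74×10⁻²)(160)/416 = 1.82×10⁻² mol L⁻¹
Q = [Pb²⁺][I⁻]^2 = 3.27×10⁻¹⁰
Q < Ksp (3.27×10⁻¹⁰ vs 1.52×10⁻⁸); the solution remains unsaturated and no precipitate forms.

No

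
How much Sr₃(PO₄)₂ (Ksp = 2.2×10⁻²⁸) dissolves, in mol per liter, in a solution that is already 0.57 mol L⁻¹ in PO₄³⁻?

Sr₃(PO₄)₂(s) ⇌ 3 Sr²⁺(aq) + 2 PO₄³⁻(aq)
Let s be the solubility of Sr₃(PO₄)₂ here. The common ion gives [PO₄³⁻] ≈ 0.57 mol L⁻¹, and [Sr²⁺] = 3s.
Ksp = [Sr²⁺]^3[PO₄³⁻]^2 = (3s)^3(0.57)^2
(3s)^3 = 2.2×10⁻²⁸ / (0.57)^2 = 6.8×10⁻²⁸
s = 2.9×10⁻¹⁰ mol L⁻¹

2.9×10⁻¹⁰ M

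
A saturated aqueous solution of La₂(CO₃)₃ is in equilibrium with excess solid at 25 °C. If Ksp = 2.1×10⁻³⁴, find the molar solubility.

7.2×10⁻⁸ M

La₂(CO₃)₃(s) ⇌ 2 La³⁺(aq) + 3 CO₃²⁻(aq)
Call the molar solubility s, so that [La³⁺] = 2s and [CO₃²⁻] = 3s.
Ksp = [La³⁺]^2[CO₃²⁻]^3 = (2s)^2 · (3s)^3 = 108s^5
108s^5 = 2.1×10⁻³⁴  ⇒  s^5 = 1.9×10⁻³⁶
Taking the 5th root, s = 7.2×10⁻⁸ mol L⁻¹.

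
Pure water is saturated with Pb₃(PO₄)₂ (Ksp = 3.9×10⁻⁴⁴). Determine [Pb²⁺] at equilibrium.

Pb₃(PO₄)₂(s) ⇌ 3 Pb²⁺(aq) + 2 PO₄³⁻(aq)
With molar solubility s: [Pb²⁺] = 3s, [PO₄³⁻] = 2s.
Ksp = [Pb²⁺]^3[PO₄³⁻]^2 = (3s)^3 · (2s)^2 = 108s^5 = 3.9×10⁻⁴⁴
s = 8.2×10⁻¹⁰ mol/L
[Pb²⁺] = 3s = 2.4×10⁻⁹ mol/L

2.4×10⁻⁹ M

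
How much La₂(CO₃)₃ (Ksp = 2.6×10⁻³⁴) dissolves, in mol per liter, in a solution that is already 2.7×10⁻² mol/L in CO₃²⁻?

1.8×10⁻¹⁵ M

La₂(CO₃)₃(s) ⇌ 2 La³⁺(aq) + 3 CO₃²⁻(aq)
CO₃²⁻ is already present at 2.7×10⁻² mol/L. If s mol/L of La₂(CO₃)₃ dissolves, [La³⁺] = 2s while [CO₃²⁻] ≈ 2.7×10⁻² mol/L.
Ksp = [La³⁺]^2[CO₃²⁻]^3 = (2s)^2(2.7×10⁻²)^3
(2s)^2 = 2.6×10⁻³⁴ / (2.7×10⁻²)^3 = 1.3×10⁻²⁹
s = 1.8×10⁻¹⁵ mol/L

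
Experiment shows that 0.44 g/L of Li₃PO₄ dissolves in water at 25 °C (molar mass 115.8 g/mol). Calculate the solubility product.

Ksp = 5.6×10⁻⁹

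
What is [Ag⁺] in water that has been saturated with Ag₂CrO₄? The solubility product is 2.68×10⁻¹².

Ag₂CrO₄(s) ⇌ 2 Ag⁺(aq) + CrO₄²⁻(aq)
If s mol/L of Ag₂CrO₄ dissolves, [Ag⁺] = 2s and [CrO₄²⁻] = s.
Ksp = [Ag⁺]^2[CrO₄²⁻] = (2s)^2 · s = 4s^3 = 2.68×10⁻¹²
s = 8.75×10⁻⁵ mol/L
[Ag⁺] = 2s = 1.75×10⁻⁴ mol/L

1.75×10⁻⁴ M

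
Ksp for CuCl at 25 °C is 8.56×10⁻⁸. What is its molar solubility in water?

CuCl(s) ⇌ Cu⁺(aq) + Cl⁻(aq)
Let s be the molar solubility. Then [Cu⁺] = s and [Cl⁻] = s.
Ksp = [Cu⁺][Cl⁻] = s · s = s^2
s^2 = 8.56×10⁻⁸
s = 2.93×10⁻⁴ mol/L

2.93×10⁻⁴ M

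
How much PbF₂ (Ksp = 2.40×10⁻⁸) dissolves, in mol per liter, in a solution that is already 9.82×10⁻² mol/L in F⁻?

PbF₂(s) ⇌ Pb²⁺(aq) + 2 F⁻(aq)
With F⁻ already at 9.82×10⁻² mol/L and s small, take [F⁻] ≈ 9.82×10⁻² mol/L and [Pb²⁺] = s.
Ksp = [Pb²⁺][F⁻]^2 = s(9.82×10⁻²)^2
s = 2.40×10⁻⁸ / (9.82×10⁻²)^2 = 2.49×10⁻⁶
s = 2.49×10⁻⁶ mol/L

2.49×10⁻⁶ M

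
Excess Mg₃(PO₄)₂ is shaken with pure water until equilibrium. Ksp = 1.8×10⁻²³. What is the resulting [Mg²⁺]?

3.3×10⁻⁵ M

Mg₃(PO₄)₂(s) ⇌ 3 Mg²⁺(aq) + 2 PO₄³⁻(aq)
Call the molar solubility s, so that [Mg²⁺] = 3s and [PO₄³⁻] = 2s.
Ksp = [Mg²⁺]^3[PO₄³⁻]^2 = (3s)^3 · (2s)^2 = 108s^5 = 1.8×10⁻²³
s = 1.1×10⁻⁵ mol/L
[Mg²⁺] = 3s = 3.3×10⁻⁵ mol/L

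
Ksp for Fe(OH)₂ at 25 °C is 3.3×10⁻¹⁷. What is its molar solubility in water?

2.0×10⁻⁶ M

Fe(OH)₂(s) ⇌ Fe²⁺(aq) + 2 OH⁻(aq)
If s mol/L of Fe(OH)₂ dissolves, [Fe²⁺] = s and [OH⁻] = 2s.
Ksp = [Fe²⁺][OH⁻]^2 = s · (2s)^2 = 4s^3
4s^3 = 3.3×10⁻¹⁷  ⇒  s^3 = 8.3×10⁻¹⁸
Taking the 3rd root, s = 2.0×10⁻⁶ M.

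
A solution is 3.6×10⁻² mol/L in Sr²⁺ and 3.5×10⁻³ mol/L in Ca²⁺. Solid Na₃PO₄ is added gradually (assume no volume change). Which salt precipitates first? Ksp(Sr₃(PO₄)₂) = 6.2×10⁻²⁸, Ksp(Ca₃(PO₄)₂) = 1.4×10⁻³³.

Ca₃(PO₄)₂

Precipitation begins when Q = Ksp.
For Sr₃(PO₄)₂: [PO₄³⁻] = (Ksp/[Sr²⁺]^3)^(1/2) = 3.6×10⁻¹² mol/L
For Ca₃(PO₄)₂: [PO₄³⁻] = (Ksp/[Ca²⁺]^3)^(1/2) = 1.8×10⁻¹³ mol/L
The smaller threshold [PO₄³⁻] is reached first, so Ca₃(PO₄)₂ precipitates first.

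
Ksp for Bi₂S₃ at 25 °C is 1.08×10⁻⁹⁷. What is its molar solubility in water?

1.58×10⁻²⁰ M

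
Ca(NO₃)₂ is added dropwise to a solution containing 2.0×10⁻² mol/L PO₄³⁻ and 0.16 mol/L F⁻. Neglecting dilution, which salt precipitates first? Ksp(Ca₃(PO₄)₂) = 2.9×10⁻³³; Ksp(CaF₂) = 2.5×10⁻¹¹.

Ca₃(PO₄)₂

Precipitation begins when Q = Ksp.
For Ca₃(PO₄)₂: [Ca²⁺] = (Ksp/[PO₄³⁻]^2)^(1/3) = 1.9×10⁻¹⁰ mol/L
For CaF₂: [Ca²⁺] = (Ksp/[F⁻]^2) = 9.8×10⁻¹⁰ mol/L
The smaller threshold [Ca²⁺] is reached first, so Ca₃(PO₄)₂ precipitates first.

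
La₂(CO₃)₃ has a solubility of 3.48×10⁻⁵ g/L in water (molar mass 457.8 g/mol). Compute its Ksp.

Ksp = 2.74×10⁻³⁴

s = (3.48×10⁻⁵ g L⁻¹)/(457.8 g mol⁻¹) = 7.6016×10⁻⁸ M
La₂(CO₃)₃(s) ⇌ 2 La³⁺(aq) + 3 CO₃²⁻(aq)
With molar solubility s: [La³⁺] = 2s, [CO₃²⁻] = 3s.
Ksp = [La³⁺]^2[CO₃²⁻]^3 = (2s)^2 · (3s)^3 = 108s^5
Ksp = 108 × (7.6016×10⁻⁸)^5 = 2.74×10⁻³⁴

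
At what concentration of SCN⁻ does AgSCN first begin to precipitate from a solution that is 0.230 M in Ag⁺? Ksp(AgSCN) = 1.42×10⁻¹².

6.17×10⁻¹² M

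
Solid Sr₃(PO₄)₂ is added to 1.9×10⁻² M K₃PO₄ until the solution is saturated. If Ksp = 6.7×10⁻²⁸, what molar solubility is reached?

4.1×10⁻⁹ M

Sr₃(PO₄)₂(s) ⇌ 3 Sr²⁺(aq) + 2 PO₄³⁻(aq)
Let s be the solubility of Sr₃(PO₄)₂ here. The common ion gives [PO₄³⁻] ≈ 1.9×10⁻² M, and [Sr²⁺] = 3s.
Ksp = [Sr²⁺]^3[PO₄³⁻]^2 = (3s)^3(1.9×10⁻²)^2
(3s)^3 = 6.7×10⁻²⁸ / (1.9×10⁻²)^2 = 1.9×10⁻²⁴
s = 4.1×10⁻⁹ M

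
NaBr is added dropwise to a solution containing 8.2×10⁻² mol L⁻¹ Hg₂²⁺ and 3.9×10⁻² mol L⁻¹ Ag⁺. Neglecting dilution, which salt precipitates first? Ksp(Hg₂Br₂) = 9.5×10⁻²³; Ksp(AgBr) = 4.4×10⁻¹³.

AgBr

The threshold for precipitation is Q = Ksp.
For Hg₂Br₂: [Br⁻] = (Ksp/[Hg₂²⁺])^(1/2) = 3.4×10⁻¹¹ mol L⁻¹
For AgBr: [Br⁻] = (Ksp/[Ag⁺]) = 1.1×10⁻¹¹ mol L⁻¹
The smaller threshold [Br⁻] is reached first, so AgBr precipitates first.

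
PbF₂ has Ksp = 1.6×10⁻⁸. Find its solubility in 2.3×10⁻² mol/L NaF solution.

3.0×10⁻⁵ M

PbF₂(s) ⇌ Pb²⁺(aq) + 2 F⁻(aq)
F⁻ is already present at 2.3×10⁻² mol/L. If s mol/L of PbF₂ dissolves, [Pb²⁺] = s while [F⁻] ≈ 2.3×10⁻² mol/L.
Ksp = [Pb²⁺][F⁻]^2 = s(2.3×10⁻²)^2
s = 1.6×10⁻⁸ / (2.3×10⁻²)^2 = 3.0×10⁻⁵
s = 3.0×10⁻⁵ mol/L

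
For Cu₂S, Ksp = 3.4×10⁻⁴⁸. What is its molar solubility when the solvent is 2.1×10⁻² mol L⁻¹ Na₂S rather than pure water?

6.4×10⁻²⁴ M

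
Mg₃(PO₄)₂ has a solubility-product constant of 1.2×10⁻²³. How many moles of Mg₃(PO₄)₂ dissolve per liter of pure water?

Mg₃(PO₄)₂(s) ⇌ 3 Mg²⁺(aq) + 2 PO₄³⁻(aq)
Let s be the molar solubility. Then [Mg²⁺] = 3s and [PO₄³⁻] = 2s.
Ksp = [Mg²⁺]^3[PO₄³⁻]^2 = (3s)^3 · (2s)^2 = 108s^5
108s^5 = 1.2×10⁻²³  ⇒  s^5 = 1.1×10⁻²⁵
s = (1.1×10⁻²⁵)^(1/5) = 1.0×10⁻⁵ M

1.0×10⁻⁵ M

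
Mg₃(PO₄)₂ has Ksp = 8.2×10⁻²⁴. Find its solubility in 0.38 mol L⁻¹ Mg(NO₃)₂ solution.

Mg₃(PO₄)₂(s) ⇌ 3 Mg²⁺(aq) + 2 PO₄³⁻(aq)
Let s be the solubility of Mg₃(PO₄)₂ here. The common ion gives [Mg²⁺] ≈ 0.38 mol L⁻¹, and [PO₄³⁻] = 2s.
Ksp = [Mg²⁺]^3[PO₄³⁻]^2 = (0.38)^3(2s)^2
(2s)^2 = 8.2×10⁻²⁴ / (0.38)^3 = 1.5×10⁻²²
s = 6.1×10⁻¹² mol L⁻¹

6.1×10⁻¹² M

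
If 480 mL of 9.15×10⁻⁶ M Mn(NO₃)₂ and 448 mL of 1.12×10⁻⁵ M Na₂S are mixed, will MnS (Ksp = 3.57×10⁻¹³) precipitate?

Total volume after mixing = 480 + 448 = 928 mL.
[Mn²⁺] = (9.15×10⁻⁶)(480)/928 = 4.73×10⁻⁶ M
[S²⁻] = (1.12×10⁻⁵)(448)/928 = 5.41×10⁻⁶ M
Q = [Mn²⁺][S²⁻] = 2.56×10⁻¹¹
Q = 2.56×10⁻¹¹ > Ksp = 3.57×10⁻¹³, so the solution is supersaturated and MnS precipitates.

Yes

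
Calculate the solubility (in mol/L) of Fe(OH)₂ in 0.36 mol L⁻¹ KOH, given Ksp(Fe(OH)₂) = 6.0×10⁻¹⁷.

Fe(OH)₂(s) ⇌ Fe²⁺(aq) + 2 OH⁻(aq)
Let s be the solubility of Fe(OH)₂ here. The common ion gives [OH⁻] ≈ 0.36 mol L⁻¹, and [Fe²⁺] = s.
Ksp = [Fe²⁺][OH⁻]^2 = s(0.36)^2
s = 6.0×10⁻¹⁷ / (0.36)^2 = 4.6×10⁻¹⁶
s = 4.6×10⁻¹⁶ mol L⁻¹

4.6×10⁻¹⁶ M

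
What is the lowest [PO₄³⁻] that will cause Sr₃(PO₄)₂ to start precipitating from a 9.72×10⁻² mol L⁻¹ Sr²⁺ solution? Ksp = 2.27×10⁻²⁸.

Precipitation of each salt begins when its ion product equals Ksp.
Sr₃(PO₄)₂(s) ⇌ 3 Sr²⁺(aq) + 2 PO₄³⁻(aq)
Ksp = [Sr²⁺]^3[PO₄³⁻]^2 = [PO₄³⁻]^2(9.72×10⁻²)^3
[PO₄³⁻]^2 = 2.27×10⁻²⁸ / (9.72×10⁻²)^3 = 2.47×10⁻²⁵
[PO₄³⁻] = 4.97×10⁻¹³ mol L⁻¹

4.97×10⁻¹³ M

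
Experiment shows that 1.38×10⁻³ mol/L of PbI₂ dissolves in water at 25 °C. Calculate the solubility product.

PbI₂(s) ⇌ Pb²⁺(aq) + 2 I⁻(aq)
Call the molar solubility s, so that [Pb²⁺] = s and [I⁻] = 2s.
Ksp = [Pb²⁺][I⁻]^2 = s · (2s)^2 = 4s^3
Ksp = 4 × (1.38×10⁻³)^3 = 1.05×10⁻⁸

Ksp = 1.05×10⁻⁸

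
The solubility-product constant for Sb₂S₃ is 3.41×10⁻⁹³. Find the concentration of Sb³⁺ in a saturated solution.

2.52×10⁻¹⁹ M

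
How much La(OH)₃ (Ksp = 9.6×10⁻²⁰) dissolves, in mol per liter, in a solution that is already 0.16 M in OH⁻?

2.3×10⁻¹⁷ M

La(OH)₃(s) ⇌ La³⁺(aq) + 3 OH⁻(aq)
With OH⁻ already at 0.16 M and s small, take [OH⁻] ≈ 0.16 M and [La³⁺] = s.
Ksp = [La³⁺][OH⁻]^3 = s(0.16)^3
s = 9.6×10⁻²⁰ / (0.16)^3 = 2.3×10⁻¹⁷
s = 2.3×10⁻¹⁷ M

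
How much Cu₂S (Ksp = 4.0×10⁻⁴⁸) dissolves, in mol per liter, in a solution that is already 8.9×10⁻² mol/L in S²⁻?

3.4×10⁻²⁴ M

Cu₂S(s) ⇌ 2 Cu⁺(aq) + S²⁻(aq)
The solution already contains S²⁻ at 8.9×10⁻² mol/L. Let s be the molar solubility of Cu₂S.
[S²⁻] ≈ 8.9×10⁻² mol/L (common ion dominates); [Cu⁺] = 2s.
Ksp = [Cu⁺]^2[S²⁻] = (2s)^2(8.9×10⁻²)
(2s)^2 = 4.0×10⁻⁴⁸ / (8.9×10⁻²) = 4.5×10⁻⁴⁷
s = 3.4×10⁻²⁴ mol/L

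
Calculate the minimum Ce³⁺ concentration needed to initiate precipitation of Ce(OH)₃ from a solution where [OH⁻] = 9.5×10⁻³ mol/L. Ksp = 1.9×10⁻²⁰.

Precipitation begins when Q = Ksp.
Ce(OH)₃(s) ⇌ Ce³⁺(aq) + 3 OH⁻(aq)
Ksp = [Ce³⁺][OH⁻]^3 = [Ce³⁺](9.5×10⁻³)^3
[Ce³⁺] = 1.9×10⁻²⁰ / (9.5×10⁻³)^3 = 2.2×10⁻¹⁴
[Ce³⁺] = 2.2×10⁻¹⁴ mol/L

2.2×10⁻¹⁴ M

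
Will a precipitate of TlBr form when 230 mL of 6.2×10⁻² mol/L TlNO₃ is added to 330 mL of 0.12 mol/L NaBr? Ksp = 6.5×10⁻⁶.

Yes

After mixing, V = 230 mL + 330 mL = 560 mL.
[Tl⁺] = (6.2×10⁻²)(230)/560 = 2.5×10⁻² mol/L
[Br⁻] = (0.12)(330)/560 = 7.1×10⁻² mol/L
Q = [Tl⁺][Br⁻] = 1.8×10⁻³
Q = 1.8×10⁻³ > Ksp = 6.5×10⁻⁶, so the solution is supersaturated and TlBr precipitates.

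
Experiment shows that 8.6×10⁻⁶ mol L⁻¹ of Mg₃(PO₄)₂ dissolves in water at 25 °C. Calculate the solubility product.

Ksp = 5.1×10⁻²⁴

Mg₃(PO₄)₂(s) ⇌ 3 Mg²⁺(aq) + 2 PO₄³⁻(aq)
Let s be the molar solubility. Then [Mg²⁺] = 3s and [PO₄³⁻] = 2s.
Ksp = [Mg²⁺]^3[PO₄³⁻]^2 = (3s)^3 · (2s)^2 = 108s^5
Ksp = 108 × (8.6×10⁻⁶)^5 = 5.1×10⁻²⁴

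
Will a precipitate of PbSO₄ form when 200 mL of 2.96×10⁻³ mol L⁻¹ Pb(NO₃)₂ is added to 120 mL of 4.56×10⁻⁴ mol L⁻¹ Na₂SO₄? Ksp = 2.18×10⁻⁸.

Yes

The combined volume is 320 mL.
[Pb²⁺] = (2.96×10⁻³)(200)/320 = 1.85×10⁻³ mol L⁻¹
[SO₄²⁻] = (4.56×10⁻⁴)(120)/320 = 1.71×10⁻⁴ mol L⁻¹
Q = [Pb²⁺][SO₄²⁻] = 3.16×10⁻⁷
Q = 3.16×10⁻⁷ > Ksp = 2.18×10⁻⁸, so the solution is supersaturated and PbSO₄ precipitates.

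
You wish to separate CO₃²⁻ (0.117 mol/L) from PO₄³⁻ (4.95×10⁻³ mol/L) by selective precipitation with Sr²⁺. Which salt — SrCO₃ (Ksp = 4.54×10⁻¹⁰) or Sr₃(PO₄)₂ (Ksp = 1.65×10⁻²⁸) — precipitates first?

SrCO₃

Precipitation of each salt begins when its ion product equals Ksp.
For SrCO₃: [Sr²⁺] = (Ksp/[CO₃²⁻]) = 3.88×10⁻⁹ mol/L
For Sr₃(PO₄)₂: [Sr²⁺] = (Ksp/[PO₄³⁻]^2)^(1/3) = 1.89×10⁻⁸ mol/L
The smaller threshold [Sr²⁺] is reached first, so SrCO₃ precipitates first.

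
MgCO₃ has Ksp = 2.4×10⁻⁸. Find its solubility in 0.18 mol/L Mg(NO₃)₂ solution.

1.3×10⁻⁷ M

MgCO₃(s) ⇌ Mg²⁺(aq) + CO₃²⁻(aq)
The solution already contains Mg²⁺ at 0.18 mol/L. Let s be the molar solubility of MgCO₃.
[Mg²⁺] ≈ 0.18 mol/L (common ion dominates); [CO₃²⁻] = s.
Ksp = [Mg²⁺][CO₃²⁻] = (0.18)s
s = 2.4×10⁻⁸ / (0.18) = 1.3×10⁻⁷
s = 1.3×10⁻⁷ mol/L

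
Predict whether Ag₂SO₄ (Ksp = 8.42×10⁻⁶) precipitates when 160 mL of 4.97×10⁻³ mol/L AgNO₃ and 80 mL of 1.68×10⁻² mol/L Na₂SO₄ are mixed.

No

The combined volume is 240 mL.
[Ag⁺] = (4.97×10⁻³)(160)/240 = 3.31×10⁻³ mol/L
[SO₄²⁻] = (1.68×10⁻²)(80)/240 = 5.60×10⁻³ mol/L
Q = [Ag⁺]^2[SO₄²⁻] = 6.15×10⁻⁸
Since Q (6.15×10⁻⁸) is less than Ksp (8.42×10⁻⁶), no Ag₂SO₄ precipitates.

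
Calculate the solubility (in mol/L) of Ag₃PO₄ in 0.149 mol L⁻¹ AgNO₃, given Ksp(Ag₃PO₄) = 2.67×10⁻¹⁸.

Ag₃PO₄(s) ⇌ 3 Ag⁺(aq) + PO₄³⁻(aq)
With Ag⁺ already at 0.149 mol L⁻¹ and s small, take [Ag⁺] ≈ 0.149 mol L⁻¹ and [PO₄³⁻] = s.
Ksp = [Ag⁺]^3[PO₄³⁻] = (0.149)^3s
s = 2.67×10⁻¹⁸ / (0.149)^3 = 8.07×10⁻¹⁶
s = 8.07×10⁻¹⁶ mol L⁻¹

8.07×10⁻¹⁶ M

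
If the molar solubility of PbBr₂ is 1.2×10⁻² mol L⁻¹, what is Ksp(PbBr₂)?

Ksp = 6.9×10⁻⁶

PbBr₂(s) ⇌ Pb²⁺(aq) + 2 Br⁻(aq)
With molar solubility s: [Pb²⁺] = s, [Br⁻] = 2s.
Ksp = [Pb²⁺][Br⁻]^2 = s · (2s)^2 = 4s^3
Ksp = 4 × (1.2×10⁻²)^3 = 6.9×10⁻⁶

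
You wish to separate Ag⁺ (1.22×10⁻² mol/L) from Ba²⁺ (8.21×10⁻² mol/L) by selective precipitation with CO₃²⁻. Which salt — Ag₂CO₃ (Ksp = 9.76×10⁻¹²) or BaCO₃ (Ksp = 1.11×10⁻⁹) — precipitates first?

Precipitation begins when Q = Ksp.
For Ag₂CO₃: [CO₃²⁻] = (Ksp/[Ag⁺]^2) = 6.56×10⁻⁸ mol/L
For BaCO₃: [CO₃²⁻] = (Ksp/[Ba²⁺]) = 1.35×10⁻⁸ mol/L
Since BaCO₃ needs less CO₃²⁻ to reach saturation, it precipitates first.

BaCO₃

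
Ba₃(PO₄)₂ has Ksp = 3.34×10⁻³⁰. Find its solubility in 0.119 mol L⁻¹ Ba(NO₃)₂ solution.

2.23×10⁻¹⁴ M

Ba₃(PO₄)₂(s) ⇌ 3 Ba²⁺(aq) + 2 PO₄³⁻(aq)
Ba²⁺ is already present at 0.119 mol L⁻¹. If s mol/L of Ba₃(PO₄)₂ dissolves, [PO₄³⁻] = 2s while [Ba²⁺] ≈ 0.119 mol L⁻¹.
Ksp = [Ba²⁺]^3[PO₄³⁻]^2 = (0.119)^3(2s)^2
(2s)^2 = 3.34×10⁻³⁰ / (0.119)^3 = 1.98×10⁻²⁷
s = 2.23×10⁻¹⁴ mol L⁻¹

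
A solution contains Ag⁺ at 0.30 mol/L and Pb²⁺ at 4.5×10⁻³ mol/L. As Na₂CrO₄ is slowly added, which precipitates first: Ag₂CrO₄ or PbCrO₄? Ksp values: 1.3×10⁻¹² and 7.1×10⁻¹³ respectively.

Precipitation of each salt begins when its ion product equals Ksp.
For Ag₂CrO₄: [CrO₄²⁻] = (Ksp/[Ag⁺]^2) = 1.4×10⁻¹¹ mol/L
For PbCrO₄: [CrO₄²⁻] = (Ksp/[Pb²⁺]) = 1.6×10⁻¹⁰ mol/L
Since Ag₂CrO₄ needs less CrO₄²⁻ to reach saturation, it precipitates first.

Ag₂CrO₄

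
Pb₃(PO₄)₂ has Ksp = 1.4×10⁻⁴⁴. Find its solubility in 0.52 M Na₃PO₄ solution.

1.2×10⁻¹⁵ M

Pb₃(PO₄)₂(s) ⇌ 3 Pb²⁺(aq) + 2 PO₄³⁻(aq)
The solution already contains PO₄³⁻ at 0.52 M. Let s be the molar solubility of Pb₃(PO₄)₂.
[PO₄³⁻] ≈ 0.52 M (common ion dominates); [Pb²⁺] = 3s.
Ksp = [Pb²⁺]^3[PO₄³⁻]^2 = (3s)^3(0.52)^2
(3s)^3 = 1.4×10⁻⁴⁴ / (0.52)^2 = 5.2×10⁻⁴⁴
s = 1.2×10⁻¹⁵ M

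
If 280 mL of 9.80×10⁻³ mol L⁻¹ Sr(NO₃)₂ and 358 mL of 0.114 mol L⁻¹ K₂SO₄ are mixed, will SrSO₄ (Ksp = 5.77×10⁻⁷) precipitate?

Yes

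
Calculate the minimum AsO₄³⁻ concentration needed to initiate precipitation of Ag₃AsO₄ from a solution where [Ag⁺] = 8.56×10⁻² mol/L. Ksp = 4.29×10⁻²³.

6.84×10⁻²⁰ M

Precipitation of each salt begins when its ion product equals Ksp.
Ag₃AsO₄(s) ⇌ 3 Ag⁺(aq) + AsO₄³⁻(aq)
Ksp = [Ag⁺]^3[AsO₄³⁻] = [AsO₄³⁻](8.56×10⁻²)^3
[AsO₄³⁻] = 4.29×10⁻²³ / (8.56×10⁻²)^3 = 6.84×10⁻²⁰
[AsO₄³⁻] = 6.84×10⁻²⁰ mol/L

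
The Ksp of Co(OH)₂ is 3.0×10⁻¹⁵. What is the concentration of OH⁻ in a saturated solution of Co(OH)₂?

1.8×10⁻⁵ M

Co(OH)₂(s) ⇌ Co²⁺(aq) + 2 OH⁻(aq)
If s mol/L of Co(OH)₂ dissolves, [Co²⁺] = s and [OH⁻] = 2s.
Ksp = [Co²⁺][OH⁻]^2 = s · (2s)^2 = 4s^3 = 3.0×10⁻¹⁵
s = 9.1×10⁻⁶ mol L⁻¹
[OH⁻] = 2s = 1.8×10⁻⁵ mol L⁻¹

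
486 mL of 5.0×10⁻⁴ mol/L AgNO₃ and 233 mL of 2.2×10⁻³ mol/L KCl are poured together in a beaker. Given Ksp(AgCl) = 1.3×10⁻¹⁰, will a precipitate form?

Yes

Total volume after mixing = 486 + 233 = 719 mL.
[Ag⁺] = (5.0×10⁻⁴)(486)/719 = 3.4×10⁻⁴ mol/L
[Cl⁻] = (2.2×10⁻³)(233)/719 = 7.1×10⁻⁴ mol/L
Q = [Ag⁺][Cl⁻] = 2.4×10⁻⁷
Q = 2.4×10⁻⁷ > Ksp = 1.3×10⁻¹⁰, so the solution is supersaturated and AgCl precipitates.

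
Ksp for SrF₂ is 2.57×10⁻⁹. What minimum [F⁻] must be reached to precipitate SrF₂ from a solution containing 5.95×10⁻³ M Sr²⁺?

The threshold for precipitation is Q = Ksp.
SrF₂(s) ⇌ Sr²⁺(aq) + 2 F⁻(aq)
Ksp = [Sr²⁺][F⁻]^2 = [F⁻]^2(5.95×10⁻³)
[F⁻]^2 = 2.57×10⁻⁹ / (5.95×10⁻³) = 4.32×10⁻⁷
[F⁻] = 6.57×10⁻⁴ M

6.57×10⁻⁴ M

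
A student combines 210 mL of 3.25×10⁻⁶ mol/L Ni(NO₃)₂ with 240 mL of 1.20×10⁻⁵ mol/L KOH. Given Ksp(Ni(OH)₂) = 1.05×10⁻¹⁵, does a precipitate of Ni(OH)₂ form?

After mixing, V = 210 mL + 240 mL = 450 mL.
[Ni²⁺] = (3.25×10⁻⁶)(210)/450 = 1.52×10⁻⁶ mol/L
[OH⁻] = (1.20×10⁻⁵)(240)/450 = 6.40×10⁻⁶ mol/L
Q = [Ni²⁺][OH⁻]^2 = 6.21×10⁻¹⁷
Q = 6.21×10⁻¹⁷ < Ksp = 1.05×10⁻¹⁵, so the solution is unsaturated and no precipitate forms.

No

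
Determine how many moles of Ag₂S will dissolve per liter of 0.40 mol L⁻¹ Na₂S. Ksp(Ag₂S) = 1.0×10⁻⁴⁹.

Ag₂S(s) ⇌ 2 Ag⁺(aq) + S²⁻(aq)
S²⁻ is already present at 0.40 mol L⁻¹. If s mol/L of Ag₂S dissolves, [Ag⁺] = 2s while [S²⁻] ≈ 0.40 mol L⁻¹.
Ksp = [Ag⁺]^2[S²⁻] = (2s)^2(0.40)
(2s)^2 = 1.0×10⁻⁴⁹ / (0.40) = 2.5×10⁻⁴⁹
s = 2.5×10⁻²⁵ mol L⁻¹

2.5×10⁻²⁵ M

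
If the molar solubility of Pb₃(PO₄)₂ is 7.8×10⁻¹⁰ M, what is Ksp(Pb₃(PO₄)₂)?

Pb₃(PO₄)₂(s) ⇌ 3 Pb²⁺(aq) + 2 PO₄³⁻(aq)
For each mole of Pb₃(PO₄)₂ that dissolves per liter, [Pb²⁺] = 3s and [PO₄³⁻] = 2s; let s denote this solubility.
Ksp = [Pb²⁺]^3[PO₄³⁻]^2 = (3s)^3 · (2s)^2 = 108s^5
Ksp = 108 × (7.8×10⁻¹⁰)^5 = 3.1×10⁻⁴⁴

Ksp = 3.1×10⁻⁴⁴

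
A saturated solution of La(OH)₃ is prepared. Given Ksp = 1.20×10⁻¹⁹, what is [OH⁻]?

2.45×10⁻⁵ M

La(OH)₃(s) ⇌ La³⁺(aq) + 3 OH⁻(aq)
With molar solubility s: [La³⁺] = s, [OH⁻] = 3s.
Ksp = [La³⁺][OH⁻]^3 = s · (3s)^3 = 27s^4 = 1.20×10⁻¹⁹
s = 8.16×10⁻⁶ M
[OH⁻] = 3s = 2.45×10⁻⁵ M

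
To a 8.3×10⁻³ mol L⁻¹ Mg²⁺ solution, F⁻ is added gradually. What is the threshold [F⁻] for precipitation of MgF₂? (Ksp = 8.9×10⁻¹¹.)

1.0×10⁻⁴ M

A salt starts to precipitate once the ion product Q reaches its Ksp.
MgF₂(s) ⇌ Mg²⁺(aq) + 2 F⁻(aq)
Ksp = [Mg²⁺][F⁻]^2 = [F⁻]^2(8.3×10⁻³)
[F⁻]^2 = 8.9×10⁻¹¹ / (8.3×10⁻³) = 1.1×10⁻⁸
[F⁻] = 1.0×10⁻⁴ mol L⁻¹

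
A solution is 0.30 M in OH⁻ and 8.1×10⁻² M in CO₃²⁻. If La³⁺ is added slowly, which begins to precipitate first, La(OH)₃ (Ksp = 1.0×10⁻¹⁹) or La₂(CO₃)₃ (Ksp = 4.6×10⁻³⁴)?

Precipitation of each salt begins when its ion product equals Ksp.
For La(OH)₃: [La³⁺] = (Ksp/[OH⁻]^3) = 3.7×10⁻¹⁸ M
For La₂(CO₃)₃: [La³⁺] = (Ksp/[CO₃²⁻]^3)^(1/2) = 9.3×10⁻¹⁶ M
The smaller threshold [La³⁺] is reached first, so La(OH)₃ precipitates first.

La(OH)₃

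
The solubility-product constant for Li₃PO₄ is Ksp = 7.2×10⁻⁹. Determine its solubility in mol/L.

Li₃PO₄(s) ⇌ 3 Li⁺(aq) + PO₄³⁻(aq)
Call the molar solubility s, so that [Li⁺] = 3s and [PO₄³⁻] = s.
Ksp = [Li⁺]^3[PO₄³⁻] = (3s)^3 · s = 27s^4
27s^4 = 7.2×10⁻⁹  ⇒  s^4 = 2.7×10⁻¹⁰
s = (2.7×10⁻¹⁰)^(1/4) = 4.0×10⁻³ mol L⁻¹

4.0×10⁻³ M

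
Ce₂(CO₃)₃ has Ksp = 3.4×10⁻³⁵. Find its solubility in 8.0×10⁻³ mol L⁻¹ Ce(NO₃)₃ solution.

Ce₂(CO₃)₃(s) ⇌ 2 Ce³⁺(aq) + 3 CO₃²⁻(aq)
Ce³⁺ is already present at 8.0×10⁻³ mol L⁻¹. If s mol/L of Ce₂(CO₃)₃ dissolves, [CO₃²⁻] = 3s while [Ce³⁺] ≈ 8.0×10⁻³ mol L⁻¹.
Ksp = [Ce³⁺]^2[CO₃²⁻]^3 = (8.0×10⁻³)^2(3s)^3
(3s)^3 = 3.4×10⁻³⁵ / (8.0×10⁻³)^2 = 5.3×10⁻³¹
s = 2.7×10⁻¹¹ mol L⁻¹

2.7×10⁻¹¹ M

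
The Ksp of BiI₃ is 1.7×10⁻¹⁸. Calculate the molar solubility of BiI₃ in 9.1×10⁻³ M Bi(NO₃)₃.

BiI₃(s) ⇌ Bi³⁺(aq) + 3 I⁻(aq)
With Bi³⁺ already at 9.1×10⁻³ M and s small, take [Bi³⁺] ≈ 9.1×10⁻³ M and [I⁻] = 3s.
Ksp = [Bi³⁺][I⁻]^3 = (9.1×10⁻³)(3s)^3
(3s)^3 = 1.7×10⁻¹⁸ / (9.1×10⁻³) = 1.9×10⁻¹⁶
s = 1.9×10⁻⁶ M

1.9×10⁻⁶ M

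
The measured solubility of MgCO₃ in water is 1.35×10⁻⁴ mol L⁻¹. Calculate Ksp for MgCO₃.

Ksp = 1.82×10⁻⁸

MgCO₃(s) ⇌ Mg²⁺(aq) + CO₃²⁻(aq)
With molar solubility s: [Mg²⁺] = s, [CO₃²⁻] = s.
Ksp = [Mg²⁺][CO₃²⁻] = s · s = s^2
Ksp = (1.35×10⁻⁴)^2 = 1.82×10⁻⁸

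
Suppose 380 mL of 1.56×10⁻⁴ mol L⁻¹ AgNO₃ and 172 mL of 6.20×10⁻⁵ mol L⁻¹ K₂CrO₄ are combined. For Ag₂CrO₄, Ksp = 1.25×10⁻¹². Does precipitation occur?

No

After mixing, V = 380 mL + 172 mL = 552 mL.
[Ag⁺] = (1.56×10⁻⁴)(380)/552 = 1.07×10⁻⁴ mol L⁻¹
[CrO₄²⁻] = (6.20×10⁻⁵)(172)/552 = 1.93×10⁻⁵ mol L⁻¹
Q = [Ag⁺]^2[CrO₄²⁻] = 2.23×10⁻¹³
Since Q (2.23×10⁻¹³) is less than Ksp (1.25×10⁻¹²), no Ag₂CrO₄ precipitates.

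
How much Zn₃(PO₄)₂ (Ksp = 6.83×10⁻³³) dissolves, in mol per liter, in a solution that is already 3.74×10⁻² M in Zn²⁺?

5.71×10⁻¹⁵ M

Zn₃(PO₄)₂(s) ⇌ 3 Zn²⁺(aq) + 2 PO₄³⁻(aq)
With Zn²⁺ already at 3.74×10⁻² M and s small, take [Zn²⁺] ≈ 3.74×10⁻² M and [PO₄³⁻] = 2s.
Ksp = [Zn²⁺]^3[PO₄³⁻]^2 = (3.74×10⁻²)^3(2s)^2
(2s)^2 = 6.83×10⁻³³ / (3.74×10⁻²)^3 = 1.31×10⁻²⁸
s = 5.71×10⁻¹⁵ M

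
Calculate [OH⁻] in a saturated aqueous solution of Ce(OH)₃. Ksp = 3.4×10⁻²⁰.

Ce(OH)₃(s) ⇌ Ce³⁺(aq) + 3 OH⁻(aq)
If s mol/L of Ce(OH)₃ dissolves, [Ce³⁺] = s and [OH⁻] = 3s.
Ksp = [Ce³⁺][OH⁻]^3 = s · (3s)^3 = 27s^4 = 3.4×10⁻²⁰
s = 6.0×10⁻⁶ M
[OH⁻] = 3s = 1.8×10⁻⁵ M

1.8×10⁻⁵ M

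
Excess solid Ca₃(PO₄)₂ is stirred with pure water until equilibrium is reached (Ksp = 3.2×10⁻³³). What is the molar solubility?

Ca₃(PO₄)₂(s) ⇌ 3 Ca²⁺(aq) + 2 PO₄³⁻(aq)
For each mole of Ca₃(PO₄)₂ that dissolves per liter, [Ca²⁺] = 3s and [PO₄³⁻] = 2s; let s denote this solubility.
Ksp = [Ca²⁺]^3[PO₄³⁻]^2 = (3s)^3 · (2s)^2 = 108s^5
108s^5 = 3.2×10⁻³³  ⇒  s^5 = 3.0×10⁻³⁵
s = 1.2×10⁻⁷ mol L⁻¹

1.2×10⁻⁷ M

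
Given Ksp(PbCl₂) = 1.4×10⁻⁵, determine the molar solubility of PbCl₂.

1.5×10⁻² M

PbCl₂(s) ⇌ Pb²⁺(aq) + 2 Cl⁻(aq)
Let s be the molar solubility. Then [Pb²⁺] = s and [Cl⁻] = 2s.
Ksp = [Pb²⁺][Cl⁻]^2 = s · (2s)^2 = 4s^3
4s^3 = 1.4×10⁻⁵  ⇒  s^3 = 3.5×10⁻⁶
s = 1.5×10⁻² mol/L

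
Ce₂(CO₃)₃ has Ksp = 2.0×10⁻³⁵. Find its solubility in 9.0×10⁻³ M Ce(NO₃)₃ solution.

2.1×10⁻¹¹ M

Ce₂(CO₃)₃(s) ⇌ 2 Ce³⁺(aq) + 3 CO₃²⁻(aq)
The solution already contains Ce³⁺ at 9.0×10⁻³ M. Let s be the molar solubility of Ce₂(CO₃)₃.
[Ce³⁺] ≈ 9.0×10⁻³ M (common ion dominates); [CO₃²⁻] = 3s.
Ksp = [Ce³⁺]^2[CO₃²⁻]^3 = (9.0×10⁻³)^2(3s)^3
(3s)^3 = 2.0×10⁻³⁵ / (9.0×10⁻³)^2 = 2.5×10⁻³¹
s = 2.1×10⁻¹¹ M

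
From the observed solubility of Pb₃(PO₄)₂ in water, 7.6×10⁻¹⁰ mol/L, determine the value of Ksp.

Pb₃(PO₄)₂(s) ⇌ 3 Pb²⁺(aq) + 2 PO₄³⁻(aq)
With molar solubility s: [Pb²⁺] = 3s, [PO₄³⁻] = 2s.
Ksp = [Pb²⁺]^3[PO₄³⁻]^2 = (3s)^3 · (2s)^2 = 108s^5
Ksp = 108 × (7.6×10⁻¹⁰)^5 = 2.7×10⁻⁴⁴

Ksp = 2.7×10⁻⁴⁴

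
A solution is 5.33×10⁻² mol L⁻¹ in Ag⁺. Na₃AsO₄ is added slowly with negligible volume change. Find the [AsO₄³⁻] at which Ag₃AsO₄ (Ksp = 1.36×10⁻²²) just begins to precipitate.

Precipitation of each salt begins when its ion product equals Ksp.
Ag₃AsO₄(s) ⇌ 3 Ag⁺(aq) + AsO₄³⁻(aq)
Ksp = [Ag⁺]^3[AsO₄³⁻] = [AsO₄³⁻](5.33×10⁻²)^3
[AsO₄³⁻] = 1.36×10⁻²² / (5.33×10⁻²)^3 = 8.98×10⁻¹⁹
[AsO₄³⁻] = 8.98×10⁻¹⁹ mol L⁻¹

8.98×10⁻¹⁹ M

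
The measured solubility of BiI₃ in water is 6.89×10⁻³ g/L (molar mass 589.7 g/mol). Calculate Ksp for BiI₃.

Convert to molarity: s = 6.89×10⁻³ / 589.7 = 1.1684×10⁻⁵ mol/L
BiI₃(s) ⇌ Bi³⁺(aq) + 3 I⁻(aq)
For each mole of BiI₃ that dissolves per liter, [Bi³⁺] = s and [I⁻] = 3s; let s denote this solubility.
Ksp = [Bi³⁺][I⁻]^3 = s · (3s)^3 = 27s^4
Ksp = 27 × (1.1684×10⁻⁵)^4 = 5.03×10⁻¹⁹

Ksp = 5.03×10⁻¹⁹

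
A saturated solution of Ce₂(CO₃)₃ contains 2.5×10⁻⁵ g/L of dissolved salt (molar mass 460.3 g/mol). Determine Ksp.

Ksp = 5.1×10⁻³⁵

s = (2.5×10⁻⁵ g L⁻¹)/(460.3 g mol⁻¹) = 5.431×10⁻⁸ M
Ce₂(CO₃)₃(s) ⇌ 2 Ce³⁺(aq) + 3 CO₃²⁻(aq)
Let s be the molar solubility. Then [Ce³⁺] = 2s and [CO₃²⁻] = 3s.
Ksp = [Ce³⁺]^2[CO₃²⁻]^3 = (2s)^2 · (3s)^3 = 108s^5
Ksp = 108 × (5.431×10⁻⁸)^5 = 5.1×10⁻³⁵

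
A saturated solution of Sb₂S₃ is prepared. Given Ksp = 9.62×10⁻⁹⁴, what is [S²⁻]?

2.93×10⁻¹⁹ M

Sb₂S₃(s) ⇌ 2 Sb³⁺(aq) + 3 S²⁻(aq)
Let s be the molar solubility. Then [Sb³⁺] = 2s and [S²⁻] = 3s.
Ksp = [Sb³⁺]^2[S²⁻]^3 = (2s)^2 · (3s)^3 = 108s^5 = 9.62×10⁻⁹⁴
s = 9.77×10⁻²⁰ mol L⁻¹
[S²⁻] = 3s = 2.93×10⁻¹⁹ mol L⁻¹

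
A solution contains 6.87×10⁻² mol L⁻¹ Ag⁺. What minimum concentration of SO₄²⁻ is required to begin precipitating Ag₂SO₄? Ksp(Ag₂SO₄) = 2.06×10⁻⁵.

Each salt precipitates once Q = Ksp for that salt.
Ag₂SO₄(s) ⇌ 2 Ag⁺(aq) + SO₄²⁻(aq)
Ksp = [Ag⁺]^2[SO₄²⁻] = [SO₄²⁻](6.87×10⁻²)^2
[SO₄²⁻] = 2.06×10⁻⁵ / (6.87×10⁻²)^2 = 4.36×10⁻³
[SO₄²⁻] = 4.36×10⁻³ mol L⁻¹

4.36×10⁻³ M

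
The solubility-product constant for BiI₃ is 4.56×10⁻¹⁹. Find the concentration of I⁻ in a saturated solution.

3.42×10⁻⁵ M

BiI₃(s) ⇌ Bi³⁺(aq) + 3 I⁻(aq)
If s mol/L of BiI₃ dissolves, [Bi³⁺] = s and [I⁻] = 3s.
Ksp = [Bi³⁺][I⁻]^3 = s · (3s)^3 = 27s^4 = 4.56×10⁻¹⁹
s = 1.14×10⁻⁵ mol L⁻¹
[I⁻] = 3s = 3.42×10⁻⁵ mol L⁻¹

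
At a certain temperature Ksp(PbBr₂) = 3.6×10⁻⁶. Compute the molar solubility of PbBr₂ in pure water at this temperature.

PbBr₂(s) ⇌ Pb²⁺(aq) + 2 Br⁻(aq)
Call the molar solubility s, so that [Pb²⁺] = s and [Br⁻] = 2s.
Ksp = [Pb²⁺][Br⁻]^2 = s · (2s)^2 = 4s^3
4s^3 = 3.6×10⁻⁶  ⇒  s^3 = 9.0×10⁻⁷
s = 9.7×10⁻³ mol/L

9.7×10⁻³ M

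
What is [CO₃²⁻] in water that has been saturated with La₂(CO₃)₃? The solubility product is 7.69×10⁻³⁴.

2.80×10⁻⁷ M

La₂(CO₃)₃(s) ⇌ 2 La³⁺(aq) + 3 CO₃²⁻(aq)
With molar solubility s: [La³⁺] = 2s, [CO₃²⁻] = 3s.
Ksp = [La³⁺]^2[CO₃²⁻]^3 = (2s)^2 · (3s)^3 = 108s^5 = 7.69×10⁻³⁴
s = 9.34×10⁻⁸ mol/L
[CO₃²⁻] = 3s = 2.80×10⁻⁷ mol/L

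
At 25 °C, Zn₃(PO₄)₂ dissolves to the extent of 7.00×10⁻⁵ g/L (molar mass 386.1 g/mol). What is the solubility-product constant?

Ksp = 2.12×10⁻³²

Molar solubility s = (7.00×10⁻⁵ g/L) / (386.1 g/mol) = 1.8130×10⁻⁷ mol/L
Zn₃(PO₄)₂(s) ⇌ 3 Zn²⁺(aq) + 2 PO₄³⁻(aq)
With molar solubility s: [Zn²⁺] = 3s, [PO₄³⁻] = 2s.
Ksp = [Zn²⁺]^3[PO₄³⁻]^2 = (3s)^3 · (2s)^2 = 108s^5
Ksp = 108 × (1.8130×10⁻⁷)^5 = 2.12×10⁻³²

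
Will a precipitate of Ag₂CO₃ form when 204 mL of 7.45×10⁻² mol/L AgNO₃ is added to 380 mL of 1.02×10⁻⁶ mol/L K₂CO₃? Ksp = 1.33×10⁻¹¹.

Total volume after mixing = 204 + 380 = 584 mL.
[Ag⁺] = (7.45×10⁻²)(204)/584 = 2.60×10⁻² mol/L
[CO₃²⁻] = (1.02×10⁻⁶)(380)/584 = 6.64×10⁻⁷ mol/L
Q = [Ag⁺]^2[CO₃²⁻] = 4.49×10⁻¹⁰
Because Q > Ksp (4.49×10⁻¹⁰ vs 1.33×10⁻¹¹), a precipitate of Ag₂CO₃ forms.

Yes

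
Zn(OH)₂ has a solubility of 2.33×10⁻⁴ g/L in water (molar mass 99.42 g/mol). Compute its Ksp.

Ksp = 5.15×10⁻¹⁷

s = (2.33×10⁻⁴ g L⁻¹)/(99.42 g mol⁻¹) = 2.3436×10⁻⁶ M
Zn(OH)₂(s) ⇌ Zn²⁺(aq) + 2 OH⁻(aq)
If s mol/L of Zn(OH)₂ dissolves, [Zn²⁺] = s and [OH⁻] = 2s.
Ksp = [Zn²⁺][OH⁻]^2 = s · (2s)^2 = 4s^3
Ksp = 4 × (2.3436×10⁻⁶)^3 = 5.15×10⁻¹⁷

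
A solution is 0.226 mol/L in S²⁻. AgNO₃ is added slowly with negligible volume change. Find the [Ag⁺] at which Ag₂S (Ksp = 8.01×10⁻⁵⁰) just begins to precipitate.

Precipitation begins when Q = Ksp.
Ag₂S(s) ⇌ 2 Ag⁺(aq) + S²⁻(aq)
Ksp = [Ag⁺]^2[S²⁻] = [Ag⁺]^2(0.226)
[Ag⁺]^2 = 8.01×10⁻⁵⁰ / (0.226) = 3.54×10⁻⁴⁹
[Ag⁺] = 5.95×10⁻²⁵ mol/L

5.95×10⁻²⁵ M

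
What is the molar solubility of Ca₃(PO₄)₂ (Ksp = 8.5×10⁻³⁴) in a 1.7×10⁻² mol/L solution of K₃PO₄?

4.8×10⁻¹¹ M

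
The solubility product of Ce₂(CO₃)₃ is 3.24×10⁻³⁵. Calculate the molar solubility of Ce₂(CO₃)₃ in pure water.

Ce₂(CO₃)₃(s) ⇌ 2 Ce³⁺(aq) + 3 CO₃²⁻(aq)
Let s be the molar solubility. Then [Ce³⁺] = 2s and [CO₃²⁻] = 3s.
Ksp = [Ce³⁺]^2[CO₃²⁻]^3 = (2s)^2 · (3s)^3 = 108s^5
108s^5 = 3.24×10⁻³⁵  ⇒  s^5 = 3.00×10⁻³⁷
s = (3.00×10⁻³⁷)^(1/5) = 4.96×10⁻⁸ mol L⁻¹

4.96×10⁻⁸ M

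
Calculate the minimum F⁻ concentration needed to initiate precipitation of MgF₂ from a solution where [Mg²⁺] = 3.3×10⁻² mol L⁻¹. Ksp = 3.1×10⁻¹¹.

3.1×10⁻⁵ M

Precipitation of each salt begins when its ion product equals Ksp.
MgF₂(s) ⇌ Mg²⁺(aq) + 2 F⁻(aq)
Ksp = [Mg²⁺][F⁻]^2 = [F⁻]^2(3.3×10⁻²)
[F⁻]^2 = 3.1×10⁻¹¹ / (3.3×10⁻²) = 9.4×10⁻¹⁰
[F⁻] = 3.1×10⁻⁵ mol L⁻¹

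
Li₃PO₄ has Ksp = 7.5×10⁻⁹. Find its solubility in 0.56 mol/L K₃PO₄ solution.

7.9×10⁻⁴ M

Li₃PO₄(s) ⇌ 3 Li⁺(aq) + PO₄³⁻(aq)
With PO₄³⁻ already at 0.56 mol/L and s small, take [PO₄³⁻] ≈ 0.56 mol/L and [Li⁺] = 3s.
Ksp = [Li⁺]^3[PO₄³⁻] = (3s)^3(0.56)
(3s)^3 = 7.5×10⁻⁹ / (0.56) = 1.3×10⁻⁸
s = 7.9×10⁻⁴ mol/L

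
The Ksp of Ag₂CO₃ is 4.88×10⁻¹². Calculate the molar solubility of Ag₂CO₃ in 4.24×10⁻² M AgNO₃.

Ag₂CO₃(s) ⇌ 2 Ag⁺(aq) + CO₃²⁻(aq)
The solution already contains Ag⁺ at 4.24×10⁻² M. Let s be the molar solubility of Ag₂CO₃.
[Ag⁺] ≈ 4.24×10⁻² M (common ion dominates); [CO₃²⁻] = s.
Ksp = [Ag⁺]^2[CO₃²⁻] = (4.24×10⁻²)^2s
s = 4.88×10⁻¹² / (4.24×10⁻²)^2 = 2.71×10⁻⁹
s = 2.71×10⁻⁹ M

2.71×10⁻⁹ M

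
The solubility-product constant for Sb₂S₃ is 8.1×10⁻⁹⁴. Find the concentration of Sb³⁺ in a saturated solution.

Sb₂S₃(s) ⇌ 2 Sb³⁺(aq) + 3 S²⁻(aq)
Let s be the molar solubility. Then [Sb³⁺] = 2s and [S²⁻] = 3s.
Ksp = [Sb³⁺]^2[S²⁻]^3 = (2s)^2 · (3s)^3 = 108s^5 = 8.1×10⁻⁹⁴
s = 9.4×10⁻²⁰ M
[Sb³⁺] = 2s = 1.9×10⁻¹⁹ M

1.9×10⁻¹⁹ M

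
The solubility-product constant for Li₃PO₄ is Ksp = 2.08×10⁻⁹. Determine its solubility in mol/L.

2.96×10⁻³ M

Li₃PO₄(s) ⇌ 3 Li⁺(aq) + PO₄³⁻(aq)
For each mole of Li₃PO₄ that dissolves per liter, [Li⁺] = 3s and [PO₄³⁻] = s; let s denote this solubility.
Ksp = [Li⁺]^3[PO₄³⁻] = (3s)^3 · s = 27s^4
27s^4 = 2.08×10⁻⁹  ⇒  s^4 = 7.70×10⁻¹¹
s = 2.96×10⁻³ mol/L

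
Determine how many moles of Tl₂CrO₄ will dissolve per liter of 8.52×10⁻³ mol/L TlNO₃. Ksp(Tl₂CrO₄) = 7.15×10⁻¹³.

9.85×10⁻⁹ M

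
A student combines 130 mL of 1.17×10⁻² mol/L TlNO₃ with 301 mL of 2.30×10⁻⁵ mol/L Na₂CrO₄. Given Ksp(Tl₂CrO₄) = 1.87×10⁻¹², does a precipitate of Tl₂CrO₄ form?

Yes

After mixing, V = 130 mL + 301 mL = 431 mL.
[Tl⁺] = (1.17×10⁻²)(130)/431 = 3.53×10⁻³ mol/L
[CrO₄²⁻] = (2.30×10⁻⁵)(301)/431 = 1.61×10⁻⁵ mol/L
Q = [Tl⁺]^2[CrO₄²⁻] = 2.00×10⁻¹⁰
Q = 2.00×10⁻¹⁰ > Ksp = 1.87×10⁻¹², so the solution is supersaturated and Tl₂CrO₄ precipitates.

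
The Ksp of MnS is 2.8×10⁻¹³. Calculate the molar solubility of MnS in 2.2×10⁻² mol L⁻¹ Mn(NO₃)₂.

MnS(s) ⇌ Mn²⁺(aq) + S²⁻(aq)
Mn²⁺ is already present at 2.2×10⁻² mol L⁻¹. If s mol/L of MnS dissolves, [S²⁻] = s while [Mn²⁺] ≈ 2.2×10⁻² mol L⁻¹.
Ksp = [Mn²⁺][S²⁻] = (2.2×10⁻²)s
s = 2.8×10⁻¹³ / (2.2×10⁻²) = 1.3×10⁻¹¹
s = 1.3×10⁻¹¹ mol L⁻¹

1.3×10⁻¹¹ M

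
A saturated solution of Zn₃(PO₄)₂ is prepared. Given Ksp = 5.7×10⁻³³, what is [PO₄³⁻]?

Zn₃(PO₄)₂(s) ⇌ 3 Zn²⁺(aq) + 2 PO₄³⁻(aq)
If s mol/L of Zn₃(PO₄)₂ dissolves, [Zn²⁺] = 3s and [PO₄³⁻] = 2s.
Ksp = [Zn²⁺]^3[PO₄³⁻]^2 = (3s)^3 · (2s)^2 = 108s^5 = 5.7×10⁻³³
s = 1.4×10⁻⁷ M
[PO₄³⁻] = 2s = 2.8×10⁻⁷ M

2.8×10⁻⁷ M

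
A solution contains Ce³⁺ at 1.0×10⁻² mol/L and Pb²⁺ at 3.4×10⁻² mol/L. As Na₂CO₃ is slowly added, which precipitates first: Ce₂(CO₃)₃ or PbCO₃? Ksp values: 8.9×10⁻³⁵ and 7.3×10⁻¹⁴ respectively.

PbCO₃

Precipitation of each salt begins when its ion product equals Ksp.
For Ce₂(CO₃)₃: [CO₃²⁻] = (Ksp/[Ce³⁺]^2)^(1/3) = 9.6×10⁻¹¹ mol/L
For PbCO₃: [CO₃²⁻] = (Ksp/[Pb²⁺]) = 2.1×10⁻¹² mol/L
The smaller threshold [CO₃²⁻] is reached first, so PbCO₃ precipitates first.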